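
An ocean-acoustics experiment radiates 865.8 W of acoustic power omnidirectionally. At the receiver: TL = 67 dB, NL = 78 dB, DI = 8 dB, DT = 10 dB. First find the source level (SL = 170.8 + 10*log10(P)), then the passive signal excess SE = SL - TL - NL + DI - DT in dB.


Step 1: SL = 170.8 + 10*log10(865.8) = 200.17 dB
Step 2: SE = SL - TL - NL + DI - DT = 200.17 - 67 - 78 + 8 - 10 = 53.17

53.17 dB


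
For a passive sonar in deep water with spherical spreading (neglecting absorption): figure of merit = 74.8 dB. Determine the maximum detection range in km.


At max range FOM = TL, so 20*log10(R) = 74.8
R = 10^(74.8/20) = 5495.41 m = 5.5 km

5.5 km


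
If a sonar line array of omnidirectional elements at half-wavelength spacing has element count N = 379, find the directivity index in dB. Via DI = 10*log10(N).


25.79 dB


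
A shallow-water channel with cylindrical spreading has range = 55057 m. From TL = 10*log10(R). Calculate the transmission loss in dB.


TL = 10*log10(55057) = 47.41

47.41 dB


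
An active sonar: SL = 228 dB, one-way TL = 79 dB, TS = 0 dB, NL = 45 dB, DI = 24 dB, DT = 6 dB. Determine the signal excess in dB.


SE = SL - 2*TL + TS - NL + DI - DT = 228 - 2*79 + (0) - 45 + 24 - 6 = 43

43 dB


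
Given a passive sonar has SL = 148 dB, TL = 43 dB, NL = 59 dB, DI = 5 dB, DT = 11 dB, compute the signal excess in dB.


40 dB


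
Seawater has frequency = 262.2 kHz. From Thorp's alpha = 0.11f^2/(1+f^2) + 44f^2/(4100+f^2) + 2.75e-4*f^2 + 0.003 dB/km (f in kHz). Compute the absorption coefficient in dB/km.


60.543 dB/km


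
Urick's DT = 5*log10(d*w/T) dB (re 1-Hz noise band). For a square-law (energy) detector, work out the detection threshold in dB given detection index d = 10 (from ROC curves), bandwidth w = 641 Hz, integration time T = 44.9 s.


DT = 5*log10(d*w/T) = 5*log10(10 * 641 / 44.9) = 5*log10(142.76) = 10.77

10.77 dB


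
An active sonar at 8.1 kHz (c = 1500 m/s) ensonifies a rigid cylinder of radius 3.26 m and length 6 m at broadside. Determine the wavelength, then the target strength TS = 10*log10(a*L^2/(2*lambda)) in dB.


Step 1: lambda = c/f = 1500/8100 = 0.18519 m
Step 2: TS = 10*log10(a*L^2/(2*lambda)) = 10*log10(3.26*6^2/(2*0.18519)) = 25.01

25.01 dB


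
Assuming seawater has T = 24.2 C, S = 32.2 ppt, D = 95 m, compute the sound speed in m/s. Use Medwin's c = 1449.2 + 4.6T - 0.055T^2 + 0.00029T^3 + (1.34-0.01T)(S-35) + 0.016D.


c = 1449.2 + 4.6*24.2 - 0.055*24.2^2 + 0.00029*24.2^3 + (1.34 - 0.01*24.2)*(32.2 - 35) + 0.016*95 = 1530.87

1530.87 m/s


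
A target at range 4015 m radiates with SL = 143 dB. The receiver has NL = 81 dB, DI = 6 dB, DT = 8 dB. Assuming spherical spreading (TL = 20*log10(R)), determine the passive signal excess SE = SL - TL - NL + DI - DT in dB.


Step 1: TL = 20*log10(4015) = 72.07 dB
Step 2: SE = 143 - 72.07 - 81 + 6 - 8 = -12.07

-12.07 dB


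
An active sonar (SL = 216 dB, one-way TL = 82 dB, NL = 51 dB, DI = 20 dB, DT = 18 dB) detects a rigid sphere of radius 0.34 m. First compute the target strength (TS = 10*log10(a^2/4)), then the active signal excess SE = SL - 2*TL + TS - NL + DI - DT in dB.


Step 1: TS = 10*log10(0.34^2/4) = -15.39 dB
Step 2: SE = SL - 2*TL + TS - NL + DI - DT = 216 - 2*82 + (-15.39) - 51 + 20 - 18 = -12.39

-12.39 dB


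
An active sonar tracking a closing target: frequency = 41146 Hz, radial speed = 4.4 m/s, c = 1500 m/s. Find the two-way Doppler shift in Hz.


241.39 Hz


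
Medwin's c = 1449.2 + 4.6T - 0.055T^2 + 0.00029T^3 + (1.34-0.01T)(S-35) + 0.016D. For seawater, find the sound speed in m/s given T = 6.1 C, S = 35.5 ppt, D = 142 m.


1478.19 m/s


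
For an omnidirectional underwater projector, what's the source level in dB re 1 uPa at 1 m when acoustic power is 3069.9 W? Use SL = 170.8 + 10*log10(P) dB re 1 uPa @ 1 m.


SL = 170.8 + 10*log10(3069.9) = 170.8 + 34.87 = 205.67

205.67 dB


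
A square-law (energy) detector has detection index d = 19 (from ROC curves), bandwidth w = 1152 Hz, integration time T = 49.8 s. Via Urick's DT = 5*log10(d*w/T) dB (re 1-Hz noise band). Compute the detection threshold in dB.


DT = 5*log10(d*w/T) = 5*log10(19 * 1152 / 49.8) = 5*log10(439.52) = 13.21

13.21 dB


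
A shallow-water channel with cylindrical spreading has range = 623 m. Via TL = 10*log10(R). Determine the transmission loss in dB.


TL = 10*log10(623) = 27.94

27.94 dB


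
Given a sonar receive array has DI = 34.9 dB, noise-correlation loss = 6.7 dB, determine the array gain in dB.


AG = DI - L_corr = 34.9 - 6.7 = 28.2

28.2 dB


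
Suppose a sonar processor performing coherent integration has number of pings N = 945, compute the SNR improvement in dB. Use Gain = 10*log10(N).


Gain = 10*log10(945) = 29.75

29.75 dB


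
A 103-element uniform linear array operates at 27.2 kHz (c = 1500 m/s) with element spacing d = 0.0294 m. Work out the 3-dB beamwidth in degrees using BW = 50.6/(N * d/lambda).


Step 1: lambda = 1500/27200 = 0.05515 m
Step 2: d/lambda = 0.0294/0.05515 = 0.5331
Step 3: BW = 50.6/(N * d/lambda) = 50.6/(103 * 0.5331) = 0.92

0.92 deg


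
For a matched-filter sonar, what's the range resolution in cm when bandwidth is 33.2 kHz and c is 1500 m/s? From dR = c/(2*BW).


dR = c/(2*BW) = 1500 / (2 * 33.2e3) = 0.0226 m = 2.26 cm

2.26 cm


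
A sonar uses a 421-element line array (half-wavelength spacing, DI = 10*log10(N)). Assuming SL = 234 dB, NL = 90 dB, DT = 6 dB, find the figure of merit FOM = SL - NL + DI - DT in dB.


Step 1: DI = 10*log10(421) = 26.24 dB
Step 2: FOM = SL - NL + DI - DT = 234 - 90 + 26.24 - 6 = 164.24

164.24 dB


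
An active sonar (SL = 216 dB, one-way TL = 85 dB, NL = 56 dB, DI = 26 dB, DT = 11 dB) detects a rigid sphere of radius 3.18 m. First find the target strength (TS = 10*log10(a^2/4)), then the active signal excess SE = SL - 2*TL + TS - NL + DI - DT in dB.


Step 1: TS = 10*log10(3.18^2/4) = 4.03 dB
Step 2: SE = SL - 2*TL + TS - NL + DI - DT = 216 - 2*85 + (4.03) - 56 + 26 - 11 = 9.03

9.03 dB


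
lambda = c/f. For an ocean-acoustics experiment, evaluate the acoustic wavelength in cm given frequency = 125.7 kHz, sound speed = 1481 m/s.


lambda = c/f = 1481 / 125700 = 0.0118 m = 1.18 cm

1.18 cm


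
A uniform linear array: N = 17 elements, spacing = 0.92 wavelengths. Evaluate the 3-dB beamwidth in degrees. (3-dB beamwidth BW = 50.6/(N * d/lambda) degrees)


BW = 50.6 / (17 * 0.92) = 50.6 / 15.64 = 3.24

3.24 deg


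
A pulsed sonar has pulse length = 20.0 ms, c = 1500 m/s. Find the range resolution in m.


15.0 m


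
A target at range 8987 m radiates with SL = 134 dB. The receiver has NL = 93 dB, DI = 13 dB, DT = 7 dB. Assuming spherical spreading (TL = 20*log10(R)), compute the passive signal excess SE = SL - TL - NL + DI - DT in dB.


-32.07 dB


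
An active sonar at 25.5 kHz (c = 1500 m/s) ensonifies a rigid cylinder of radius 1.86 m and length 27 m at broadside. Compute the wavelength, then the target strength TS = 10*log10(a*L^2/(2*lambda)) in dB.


Step 1: lambda = c/f = 1500/25500 = 0.05882 m
Step 2: TS = 10*log10(a*L^2/(2*lambda)) = 10*log10(1.86*27^2/(2*0.05882)) = 40.62

40.62 dB


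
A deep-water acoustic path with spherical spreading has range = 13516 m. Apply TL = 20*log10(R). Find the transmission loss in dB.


82.62 dB


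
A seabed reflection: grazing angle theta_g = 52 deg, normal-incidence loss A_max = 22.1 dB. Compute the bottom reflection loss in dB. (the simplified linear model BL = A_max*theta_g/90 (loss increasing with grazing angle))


12.77 dB


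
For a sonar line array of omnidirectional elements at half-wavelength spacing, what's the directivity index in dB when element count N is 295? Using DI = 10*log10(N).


DI = 10*log10(295) = 24.7

24.7 dB


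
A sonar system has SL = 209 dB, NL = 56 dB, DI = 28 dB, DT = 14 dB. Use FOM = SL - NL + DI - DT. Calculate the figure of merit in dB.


167 dB


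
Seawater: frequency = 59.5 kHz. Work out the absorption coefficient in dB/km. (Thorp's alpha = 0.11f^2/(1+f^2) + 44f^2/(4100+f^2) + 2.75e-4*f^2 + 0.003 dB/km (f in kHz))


21.475 dB/km


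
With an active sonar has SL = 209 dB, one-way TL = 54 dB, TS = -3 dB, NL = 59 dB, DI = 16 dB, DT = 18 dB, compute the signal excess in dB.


37 dB


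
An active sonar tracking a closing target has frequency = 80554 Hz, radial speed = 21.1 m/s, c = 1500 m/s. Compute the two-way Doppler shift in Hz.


fd = 2*f*v/c = 2 * 80554 * 21.1 / 1500 = 2266.25

2266.25 Hz


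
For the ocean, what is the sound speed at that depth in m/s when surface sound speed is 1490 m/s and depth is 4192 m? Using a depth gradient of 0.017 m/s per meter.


1561.264 m/s


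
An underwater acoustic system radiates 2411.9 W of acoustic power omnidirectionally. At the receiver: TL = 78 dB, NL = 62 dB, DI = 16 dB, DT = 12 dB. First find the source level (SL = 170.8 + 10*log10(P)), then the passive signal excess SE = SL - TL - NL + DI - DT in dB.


Step 1: SL = 170.8 + 10*log10(2411.9) = 204.62 dB
Step 2: SE = SL - TL - NL + DI - DT = 204.62 - 78 - 62 + 16 - 12 = 68.62

68.62 dB


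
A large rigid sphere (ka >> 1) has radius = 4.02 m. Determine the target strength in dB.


6.06 dB


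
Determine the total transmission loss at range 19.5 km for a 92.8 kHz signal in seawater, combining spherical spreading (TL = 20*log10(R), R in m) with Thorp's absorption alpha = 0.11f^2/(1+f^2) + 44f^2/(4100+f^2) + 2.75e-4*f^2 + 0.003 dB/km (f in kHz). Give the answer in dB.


715.45 dB


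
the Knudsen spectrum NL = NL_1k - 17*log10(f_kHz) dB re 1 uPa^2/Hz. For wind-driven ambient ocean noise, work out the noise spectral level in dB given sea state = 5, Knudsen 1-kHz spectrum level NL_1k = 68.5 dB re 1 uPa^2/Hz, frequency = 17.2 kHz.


NL = NL_1k - 17*log10(f_kHz) = 68.5 - 17*log10(17.2) = 68.5 - (21.0) = 47.5

47.5 dB


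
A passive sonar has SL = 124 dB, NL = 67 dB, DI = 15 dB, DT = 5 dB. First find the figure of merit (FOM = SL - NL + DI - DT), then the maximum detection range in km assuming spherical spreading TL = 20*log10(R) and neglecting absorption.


Step 1: FOM = SL - NL + DI - DT = 124 - 67 + 15 - 5 = 67 dB
Step 2: at max range FOM = TL = 20*log10(R), so R = 10^(67/20) = 2238.72 m = 2.24 km

2.24 km


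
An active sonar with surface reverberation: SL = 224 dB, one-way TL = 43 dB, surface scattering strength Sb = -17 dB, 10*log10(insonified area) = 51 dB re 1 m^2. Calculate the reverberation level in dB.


RL = SL - 2*TL + Sb + 10*log10(A) = 224 - 2*43 + (-17) + 51 = 172

172 dB


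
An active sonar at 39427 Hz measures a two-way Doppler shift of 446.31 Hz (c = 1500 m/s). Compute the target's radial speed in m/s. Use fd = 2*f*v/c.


From fd = 2*f*v/c, v = c*fd/(2*f) = 1500 * 446.31 / (2*39427) = 8.49

8.49 m/s


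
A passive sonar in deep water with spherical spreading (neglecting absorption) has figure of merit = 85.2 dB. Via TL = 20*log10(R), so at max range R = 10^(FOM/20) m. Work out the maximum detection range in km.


At max range FOM = TL, so 20*log10(R) = 85.2
R = 10^(85.2/20) = 18197.01 m = 18.2 km

18.2 km


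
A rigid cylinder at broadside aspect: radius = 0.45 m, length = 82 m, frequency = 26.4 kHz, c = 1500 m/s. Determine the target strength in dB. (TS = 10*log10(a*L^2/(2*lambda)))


lambda = 1500/26400 = 0.05682 m
TS = 10*log10(0.45*82^2/(2*0.05682)) = 44.25

44.25 dB


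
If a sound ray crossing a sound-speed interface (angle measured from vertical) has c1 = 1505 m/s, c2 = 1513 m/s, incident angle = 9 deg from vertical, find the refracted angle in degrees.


sin(theta2) = (c2/c1)*sin(theta1) = (1513/1505)*sin(9 deg) = 0.15727
theta2 = arcsin(0.15727) = 9.05

9.05 deg


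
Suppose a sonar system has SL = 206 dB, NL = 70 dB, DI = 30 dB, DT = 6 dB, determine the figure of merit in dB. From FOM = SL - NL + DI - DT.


FOM = SL - NL + DI - DT = 206 - 70 + 30 - 6 = 160

160 dB


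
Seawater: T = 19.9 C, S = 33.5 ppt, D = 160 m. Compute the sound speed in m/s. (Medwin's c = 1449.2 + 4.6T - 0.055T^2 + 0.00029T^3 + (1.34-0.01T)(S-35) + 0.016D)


c = 1449.2 + 4.6*19.9 - 0.055*19.9^2 + 0.00029*19.9^3 + (1.34 - 0.01*19.9)*(33.5 - 35) + 0.016*160 = 1522.09

1522.09 m/s


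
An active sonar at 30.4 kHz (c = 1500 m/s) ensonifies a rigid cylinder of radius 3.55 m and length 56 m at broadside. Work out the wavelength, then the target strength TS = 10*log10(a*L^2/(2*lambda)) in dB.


Step 1: lambda = c/f = 1500/30400 = 0.04934 m
Step 2: TS = 10*log10(a*L^2/(2*lambda)) = 10*log10(3.55*56^2/(2*0.04934)) = 50.52

50.52 dB


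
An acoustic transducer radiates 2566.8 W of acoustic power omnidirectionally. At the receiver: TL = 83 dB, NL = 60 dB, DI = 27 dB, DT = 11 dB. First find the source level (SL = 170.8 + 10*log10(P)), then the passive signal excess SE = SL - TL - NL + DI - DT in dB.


Step 1: SL = 170.8 + 10*log10(2566.8) = 204.89 dB
Step 2: SE = SL - TL - NL + DI - DT = 204.89 - 83 - 60 + 27 - 11 = 77.89

77.89 dB


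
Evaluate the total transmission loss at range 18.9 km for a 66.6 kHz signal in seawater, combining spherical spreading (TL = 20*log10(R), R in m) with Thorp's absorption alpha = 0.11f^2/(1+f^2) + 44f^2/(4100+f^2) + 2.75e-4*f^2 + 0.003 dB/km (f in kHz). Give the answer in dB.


Step 1 (Thorp): alpha = 0.11*4435.56/(1+4435.56) + 44*4435.56/(4100+4435.56) + 2.75e-4*4435.56 + 0.003 = 24.1976 dB/km
Step 2: TL_spread = 20*log10(18900) = 85.53 dB
Step 3: TL_abs = alpha*R = 24.1976 * 18.9 = 457.33 dB
Step 4: TL_total = 85.53 + 457.33 = 542.86

542.86 dB


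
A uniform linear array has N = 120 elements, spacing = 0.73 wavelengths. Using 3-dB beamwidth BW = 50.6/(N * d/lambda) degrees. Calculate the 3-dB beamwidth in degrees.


BW = 50.6 / (120 * 0.73) = 50.6 / 87.6 = 0.58

0.58 deg


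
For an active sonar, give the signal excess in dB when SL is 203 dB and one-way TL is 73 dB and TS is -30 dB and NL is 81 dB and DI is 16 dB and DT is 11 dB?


-49 dB


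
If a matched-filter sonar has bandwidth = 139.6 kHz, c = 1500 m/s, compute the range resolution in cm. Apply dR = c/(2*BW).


dR = c/(2*BW) = 1500 / (2 * 139.6e3) = 0.0054 m = 0.54 cm

0.54 cm


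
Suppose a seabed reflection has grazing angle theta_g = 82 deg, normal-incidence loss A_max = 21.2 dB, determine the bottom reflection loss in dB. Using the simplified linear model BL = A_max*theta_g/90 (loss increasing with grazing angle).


19.32 dB


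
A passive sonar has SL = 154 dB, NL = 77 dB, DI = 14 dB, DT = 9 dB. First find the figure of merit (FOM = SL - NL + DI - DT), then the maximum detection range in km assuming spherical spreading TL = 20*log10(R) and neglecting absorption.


Step 1: FOM = SL - NL + DI - DT = 154 - 77 + 14 - 9 = 82 dB
Step 2: at max range FOM = TL = 20*log10(R), so R = 10^(82/20) = 12589.25 m = 12.59 km

12.59 km


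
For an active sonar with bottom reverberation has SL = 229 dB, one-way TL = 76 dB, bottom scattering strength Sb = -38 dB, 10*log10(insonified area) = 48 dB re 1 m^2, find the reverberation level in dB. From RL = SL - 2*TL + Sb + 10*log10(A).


RL = SL - 2*TL + Sb + 10*log10(A) = 229 - 2*76 + (-38) + 48 = 87

87 dB


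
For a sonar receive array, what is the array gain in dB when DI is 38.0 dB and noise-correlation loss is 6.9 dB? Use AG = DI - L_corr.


AG = DI - L_corr = 38.0 - 6.9 = 31.1

31.1 dB


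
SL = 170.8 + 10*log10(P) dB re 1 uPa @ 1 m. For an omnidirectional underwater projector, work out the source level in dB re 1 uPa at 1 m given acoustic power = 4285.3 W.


207.12 dB


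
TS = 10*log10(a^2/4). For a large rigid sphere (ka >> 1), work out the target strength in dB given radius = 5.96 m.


9.48 dB


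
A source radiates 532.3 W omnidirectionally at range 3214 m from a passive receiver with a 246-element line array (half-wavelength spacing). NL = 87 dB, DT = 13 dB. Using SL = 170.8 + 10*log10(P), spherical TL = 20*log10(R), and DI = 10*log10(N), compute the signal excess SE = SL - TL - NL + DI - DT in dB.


Step 1: SL = 170.8 + 10*log10(532.3) = 198.06 dB
Step 2: TL = 20*log10(3214) = 70.14 dB
Step 3: DI = 10*log10(246) = 23.91 dB
Step 4: SE = SL - TL - NL + DI - DT = 198.06 - 70.14 - 87 + 23.91 - 13 = 51.83

51.83 dB


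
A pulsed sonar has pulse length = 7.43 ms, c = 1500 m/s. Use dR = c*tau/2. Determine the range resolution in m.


dR = c*tau/2 = 1500 * 7.43e-3 / 2 = 5.5725

5.5725 m


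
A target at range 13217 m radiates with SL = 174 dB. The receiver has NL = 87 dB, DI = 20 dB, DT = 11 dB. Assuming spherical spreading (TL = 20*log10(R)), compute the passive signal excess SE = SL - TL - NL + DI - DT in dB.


Step 1: TL = 20*log10(13217) = 82.42 dB
Step 2: SE = 174 - 82.42 - 87 + 20 - 11 = 13.58

13.58 dB


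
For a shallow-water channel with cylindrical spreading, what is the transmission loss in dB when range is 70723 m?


48.5 dB


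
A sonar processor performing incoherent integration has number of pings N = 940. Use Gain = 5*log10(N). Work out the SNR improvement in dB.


Gain = 5*log10(940) = 14.87

14.87 dB


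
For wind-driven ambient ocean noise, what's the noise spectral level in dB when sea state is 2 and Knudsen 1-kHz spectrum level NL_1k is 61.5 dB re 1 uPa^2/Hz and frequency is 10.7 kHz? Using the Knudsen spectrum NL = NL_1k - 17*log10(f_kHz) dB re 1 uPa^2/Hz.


NL = NL_1k - 17*log10(f_kHz) = 61.5 - 17*log10(10.7) = 61.5 - (17.5) = 44.0

44.0 dB


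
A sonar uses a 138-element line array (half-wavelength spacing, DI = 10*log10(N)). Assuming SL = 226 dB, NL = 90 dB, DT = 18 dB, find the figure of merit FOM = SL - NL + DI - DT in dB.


Step 1: DI = 10*log10(138) = 21.4 dB
Step 2: FOM = SL - NL + DI - DT = 226 - 90 + 21.4 - 18 = 139.4

139.4 dB


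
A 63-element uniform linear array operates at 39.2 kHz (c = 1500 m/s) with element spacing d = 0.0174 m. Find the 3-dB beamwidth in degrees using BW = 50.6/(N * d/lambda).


Step 1: lambda = 1500/39200 = 0.03827 m
Step 2: d/lambda = 0.0174/0.03827 = 0.4547
Step 3: BW = 50.6/(N * d/lambda) = 50.6/(63 * 0.4547) = 1.77

1.77 deg


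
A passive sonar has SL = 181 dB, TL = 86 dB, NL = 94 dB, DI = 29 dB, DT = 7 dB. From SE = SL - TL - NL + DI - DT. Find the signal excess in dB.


23 dB


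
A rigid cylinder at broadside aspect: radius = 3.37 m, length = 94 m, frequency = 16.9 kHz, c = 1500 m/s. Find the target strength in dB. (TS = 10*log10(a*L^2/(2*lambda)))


52.25 dB


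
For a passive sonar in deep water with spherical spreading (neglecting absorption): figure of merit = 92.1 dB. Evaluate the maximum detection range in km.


40.27 km


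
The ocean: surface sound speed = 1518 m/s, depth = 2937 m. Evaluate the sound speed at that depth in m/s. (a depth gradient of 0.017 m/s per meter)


c = 1518 + 0.017 * 2937 = 1567.929

1567.929 m/s


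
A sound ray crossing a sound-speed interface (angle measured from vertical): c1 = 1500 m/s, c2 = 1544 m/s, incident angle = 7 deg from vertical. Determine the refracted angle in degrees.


sin(theta2) = (c2/c1)*sin(theta1) = (1544/1500)*sin(7 deg) = 0.12544
theta2 = arcsin(0.12544) = 7.21

7.21 deg


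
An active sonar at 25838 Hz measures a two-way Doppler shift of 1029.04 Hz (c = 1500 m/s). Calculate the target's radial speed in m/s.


From fd = 2*f*v/c, v = c*fd/(2*f) = 1500 * 1029.04 / (2*25838) = 29.87

29.87 m/s


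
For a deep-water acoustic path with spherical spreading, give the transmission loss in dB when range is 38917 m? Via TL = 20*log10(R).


TL = 20*log10(38917) = 91.8

91.8 dB


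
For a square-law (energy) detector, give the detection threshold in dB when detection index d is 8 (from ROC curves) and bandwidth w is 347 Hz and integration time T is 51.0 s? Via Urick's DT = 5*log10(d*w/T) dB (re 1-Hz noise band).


8.68 dB


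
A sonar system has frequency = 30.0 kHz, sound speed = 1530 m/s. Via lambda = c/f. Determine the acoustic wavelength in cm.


lambda = c/f = 1530 / 30000 = 0.051 m = 5.1 cm

5.1 cm


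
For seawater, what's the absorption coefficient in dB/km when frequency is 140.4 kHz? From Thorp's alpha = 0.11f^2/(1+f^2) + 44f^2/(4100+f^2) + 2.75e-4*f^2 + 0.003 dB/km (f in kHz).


f^2 = 19712.16
alpha = 0.11*19712.16/(1+19712.16) + 44*19712.16/(4100+19712.16) + 2.75e-4*19712.16 + 0.003 = 41.958

41.958 dB/km


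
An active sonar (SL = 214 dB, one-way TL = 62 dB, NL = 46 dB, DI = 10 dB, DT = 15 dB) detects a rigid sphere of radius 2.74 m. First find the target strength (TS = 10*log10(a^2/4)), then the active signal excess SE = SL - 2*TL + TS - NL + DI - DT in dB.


Step 1: TS = 10*log10(2.74^2/4) = 2.73 dB
Step 2: SE = SL - 2*TL + TS - NL + DI - DT = 214 - 2*62 + (2.73) - 46 + 10 - 15 = 41.73

41.73 dB


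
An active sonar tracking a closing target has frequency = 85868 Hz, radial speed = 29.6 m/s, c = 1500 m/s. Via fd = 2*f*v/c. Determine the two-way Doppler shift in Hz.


fd = 2*f*v/c = 2 * 85868 * 29.6 / 1500 = 3388.92

3388.92 Hz


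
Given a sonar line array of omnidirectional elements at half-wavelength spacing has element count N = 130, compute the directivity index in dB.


DI = 10*log10(130) = 21.14

21.14 dB


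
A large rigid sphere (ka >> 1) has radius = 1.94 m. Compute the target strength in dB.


TS = 10*log10(1.94^2 / 4) = 10*log10(0.9409) = -0.26

-0.26 dB


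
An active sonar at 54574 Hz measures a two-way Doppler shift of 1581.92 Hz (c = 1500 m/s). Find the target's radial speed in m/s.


21.74 m/s


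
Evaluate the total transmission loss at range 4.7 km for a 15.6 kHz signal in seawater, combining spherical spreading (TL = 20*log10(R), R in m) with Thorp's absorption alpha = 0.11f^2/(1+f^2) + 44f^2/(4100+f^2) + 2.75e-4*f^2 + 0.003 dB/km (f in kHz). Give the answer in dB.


85.87 dB


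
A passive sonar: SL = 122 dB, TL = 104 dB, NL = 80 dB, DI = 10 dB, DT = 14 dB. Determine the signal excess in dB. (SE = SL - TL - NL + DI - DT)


SE = SL - TL - NL + DI - DT = 122 - 104 - 80 + 10 - 14 = -66

-66 dB


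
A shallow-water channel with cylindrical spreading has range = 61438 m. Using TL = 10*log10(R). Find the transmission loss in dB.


TL = 10*log10(61438) = 47.88

47.88 dB


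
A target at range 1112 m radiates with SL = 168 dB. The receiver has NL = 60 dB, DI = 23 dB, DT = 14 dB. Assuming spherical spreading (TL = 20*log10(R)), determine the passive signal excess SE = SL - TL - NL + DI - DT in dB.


Step 1: TL = 20*log10(1112) = 60.92 dB
Step 2: SE = 168 - 60.92 - 60 + 23 - 14 = 56.08

56.08 dB


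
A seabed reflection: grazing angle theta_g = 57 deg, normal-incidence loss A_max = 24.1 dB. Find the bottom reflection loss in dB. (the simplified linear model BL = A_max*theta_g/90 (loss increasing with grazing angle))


BL = A_max * theta_g / 90 = 24.1 * 57 / 90 = 15.26

15.26 dB


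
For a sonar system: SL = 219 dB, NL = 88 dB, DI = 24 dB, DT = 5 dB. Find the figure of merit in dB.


150 dB


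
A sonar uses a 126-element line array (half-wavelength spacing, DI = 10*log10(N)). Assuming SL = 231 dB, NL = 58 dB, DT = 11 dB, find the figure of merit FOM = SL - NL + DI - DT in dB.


Step 1: DI = 10*log10(126) = 21.0 dB
Step 2: FOM = SL - NL + DI - DT = 231 - 58 + 21.0 - 11 = 183.0

183.0 dB


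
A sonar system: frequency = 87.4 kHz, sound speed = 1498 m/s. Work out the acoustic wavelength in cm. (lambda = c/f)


lambda = c/f = 1498 / 87400 = 0.0171 m = 1.71 cm

1.71 cm


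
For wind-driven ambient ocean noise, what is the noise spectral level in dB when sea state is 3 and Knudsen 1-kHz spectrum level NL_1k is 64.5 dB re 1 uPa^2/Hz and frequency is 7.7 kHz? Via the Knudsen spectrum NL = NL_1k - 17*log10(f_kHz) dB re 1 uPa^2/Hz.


NL = NL_1k - 17*log10(f_kHz) = 64.5 - 17*log10(7.7) = 64.5 - (15.07) = 49.43

49.43 dB


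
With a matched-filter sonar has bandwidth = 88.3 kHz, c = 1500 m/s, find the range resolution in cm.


0.85 cm


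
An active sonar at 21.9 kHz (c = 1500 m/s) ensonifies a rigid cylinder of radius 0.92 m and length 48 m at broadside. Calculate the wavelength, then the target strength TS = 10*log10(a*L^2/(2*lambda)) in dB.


Step 1: lambda = c/f = 1500/21900 = 0.06849 m
Step 2: TS = 10*log10(a*L^2/(2*lambda)) = 10*log10(0.92*48^2/(2*0.06849)) = 41.9

41.9 dB


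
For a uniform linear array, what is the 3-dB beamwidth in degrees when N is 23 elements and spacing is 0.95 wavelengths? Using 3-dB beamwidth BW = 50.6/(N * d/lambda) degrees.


BW = 50.6 / (23 * 0.95) = 50.6 / 21.85 = 2.32

2.32 deg


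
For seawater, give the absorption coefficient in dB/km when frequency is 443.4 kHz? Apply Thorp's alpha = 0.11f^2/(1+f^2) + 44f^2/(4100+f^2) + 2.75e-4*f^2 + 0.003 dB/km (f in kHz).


f^2 = 196603.56
alpha = 0.11*196603.56/(1+196603.56) + 44*196603.56/(4100+196603.56) + 2.75e-4*196603.56 + 0.003 = 97.28

97.28 dB/km


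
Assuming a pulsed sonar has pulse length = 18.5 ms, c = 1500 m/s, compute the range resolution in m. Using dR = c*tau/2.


dR = c*tau/2 = 1500 * 18.5e-3 / 2 = 13.875

13.875 m


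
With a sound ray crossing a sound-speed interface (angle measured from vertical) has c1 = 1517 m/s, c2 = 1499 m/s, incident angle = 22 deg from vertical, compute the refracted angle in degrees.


sin(theta2) = (c2/c1)*sin(theta1) = (1499/1517)*sin(22 deg) = 0.37016
theta2 = arcsin(0.37016) = 21.73

21.73 deg


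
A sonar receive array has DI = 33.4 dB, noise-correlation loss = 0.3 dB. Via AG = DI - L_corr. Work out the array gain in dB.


AG = DI - L_corr = 33.4 - 0.3 = 33.1

33.1 dB


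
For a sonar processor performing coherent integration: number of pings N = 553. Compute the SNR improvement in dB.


Gain = 10*log10(553) = 27.43

27.43 dB


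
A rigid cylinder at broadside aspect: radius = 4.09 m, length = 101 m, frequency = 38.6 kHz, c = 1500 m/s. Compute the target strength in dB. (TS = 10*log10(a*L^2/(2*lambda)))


57.3 dB


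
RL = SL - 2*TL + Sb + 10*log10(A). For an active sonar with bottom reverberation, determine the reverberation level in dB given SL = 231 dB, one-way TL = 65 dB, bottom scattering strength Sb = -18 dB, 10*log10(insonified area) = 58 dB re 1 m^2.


141 dB


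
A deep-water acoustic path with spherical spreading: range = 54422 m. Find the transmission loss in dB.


TL = 20*log10(54422) = 94.72

94.72 dB


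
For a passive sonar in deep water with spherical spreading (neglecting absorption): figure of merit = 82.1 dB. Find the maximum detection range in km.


At max range FOM = TL, so 20*log10(R) = 82.1
R = 10^(82.1/20) = 12735.03 m = 12.74 km

12.74 km


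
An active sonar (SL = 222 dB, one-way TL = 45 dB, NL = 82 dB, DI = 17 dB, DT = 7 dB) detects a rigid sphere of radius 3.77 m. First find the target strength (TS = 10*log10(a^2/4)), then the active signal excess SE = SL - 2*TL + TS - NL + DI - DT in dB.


Step 1: TS = 10*log10(3.77^2/4) = 5.51 dB
Step 2: SE = SL - 2*TL + TS - NL + DI - DT = 222 - 2*45 + (5.51) - 82 + 17 - 7 = 65.51

65.51 dB


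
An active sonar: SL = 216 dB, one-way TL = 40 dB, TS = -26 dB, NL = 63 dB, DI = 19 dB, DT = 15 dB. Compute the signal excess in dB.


SE = SL - 2*TL + TS - NL + DI - DT = 216 - 2*40 + (-26) - 63 + 19 - 15 = 51

51 dB


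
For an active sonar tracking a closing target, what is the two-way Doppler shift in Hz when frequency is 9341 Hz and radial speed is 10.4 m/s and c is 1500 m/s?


fd = 2*f*v/c = 2 * 9341 * 10.4 / 1500 = 129.53

129.53 Hz


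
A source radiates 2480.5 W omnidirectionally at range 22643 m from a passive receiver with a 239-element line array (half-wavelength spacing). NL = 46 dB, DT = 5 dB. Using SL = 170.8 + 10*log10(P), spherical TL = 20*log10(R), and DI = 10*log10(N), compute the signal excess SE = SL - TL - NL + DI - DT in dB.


Step 1: SL = 170.8 + 10*log10(2480.5) = 204.75 dB
Step 2: TL = 20*log10(22643) = 87.1 dB
Step 3: DI = 10*log10(239) = 23.78 dB
Step 4: SE = SL - TL - NL + DI - DT = 204.75 - 87.1 - 46 + 23.78 - 5 = 90.43

90.43 dB


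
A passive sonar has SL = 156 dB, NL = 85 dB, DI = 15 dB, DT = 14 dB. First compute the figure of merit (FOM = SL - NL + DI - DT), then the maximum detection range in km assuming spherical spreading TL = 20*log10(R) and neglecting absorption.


Step 1: FOM = SL - NL + DI - DT = 156 - 85 + 15 - 14 = 72 dB
Step 2: at max range FOM = TL = 20*log10(R), so R = 10^(72/20) = 3981.07 m = 3.98 km

3.98 km


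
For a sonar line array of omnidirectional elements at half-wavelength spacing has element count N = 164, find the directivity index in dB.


DI = 10*log10(164) = 22.15

22.15 dB


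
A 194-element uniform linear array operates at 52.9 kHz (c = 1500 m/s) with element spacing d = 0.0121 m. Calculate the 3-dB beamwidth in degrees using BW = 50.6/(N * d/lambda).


Step 1: lambda = 1500/52900 = 0.02836 m
Step 2: d/lambda = 0.0121/0.02836 = 0.4267
Step 3: BW = 50.6/(N * d/lambda) = 50.6/(194 * 0.4267) = 0.61

0.61 deg


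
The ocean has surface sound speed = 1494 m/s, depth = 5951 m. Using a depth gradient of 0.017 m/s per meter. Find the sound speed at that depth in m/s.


c = 1494 + 0.017 * 5951 = 1595.167

1595.167 m/s


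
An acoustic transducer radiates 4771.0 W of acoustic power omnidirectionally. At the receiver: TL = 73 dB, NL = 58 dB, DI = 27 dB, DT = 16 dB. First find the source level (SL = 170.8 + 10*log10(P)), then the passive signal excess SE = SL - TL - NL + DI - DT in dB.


Step 1: SL = 170.8 + 10*log10(4771.0) = 207.59 dB
Step 2: SE = SL - TL - NL + DI - DT = 207.59 - 73 - 58 + 27 - 16 = 87.59

87.59 dB


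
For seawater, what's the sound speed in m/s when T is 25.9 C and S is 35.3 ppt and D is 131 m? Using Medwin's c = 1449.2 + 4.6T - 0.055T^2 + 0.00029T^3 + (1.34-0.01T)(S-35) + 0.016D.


c = 1449.2 + 4.6*25.9 - 0.055*25.9^2 + 0.00029*25.9^3 + (1.34 - 0.01*25.9)*(35.3 - 35) + 0.016*131 = 1538.9

1538.9 m/s


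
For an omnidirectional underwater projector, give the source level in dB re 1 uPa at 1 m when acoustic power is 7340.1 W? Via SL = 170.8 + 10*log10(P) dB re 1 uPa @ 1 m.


SL = 170.8 + 10*log10(7340.1) = 170.8 + 38.66 = 209.46

209.46 dB


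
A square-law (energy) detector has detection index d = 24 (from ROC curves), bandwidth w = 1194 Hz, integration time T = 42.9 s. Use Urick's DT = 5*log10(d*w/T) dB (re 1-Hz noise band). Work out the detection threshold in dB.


DT = 5*log10(d*w/T) = 5*log10(24 * 1194 / 42.9) = 5*log10(667.97) = 14.12

14.12 dB


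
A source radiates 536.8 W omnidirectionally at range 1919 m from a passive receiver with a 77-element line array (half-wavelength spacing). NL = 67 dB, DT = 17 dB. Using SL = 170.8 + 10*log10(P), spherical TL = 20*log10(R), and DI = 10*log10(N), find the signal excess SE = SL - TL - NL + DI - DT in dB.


67.3 dB


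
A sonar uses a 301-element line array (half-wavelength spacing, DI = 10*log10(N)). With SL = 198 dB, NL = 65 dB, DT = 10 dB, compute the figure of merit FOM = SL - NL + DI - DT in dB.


147.79 dB


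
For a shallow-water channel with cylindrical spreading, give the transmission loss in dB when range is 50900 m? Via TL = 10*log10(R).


TL = 10*log10(50900) = 47.07

47.07 dB


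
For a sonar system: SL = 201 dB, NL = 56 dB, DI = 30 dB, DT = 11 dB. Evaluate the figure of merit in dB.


FOM = SL - NL + DI - DT = 201 - 56 + 30 - 11 = 164

164 dB


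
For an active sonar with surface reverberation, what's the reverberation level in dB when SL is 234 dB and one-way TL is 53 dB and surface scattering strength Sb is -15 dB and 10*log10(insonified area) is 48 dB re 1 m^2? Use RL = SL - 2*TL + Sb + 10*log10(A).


161 dB


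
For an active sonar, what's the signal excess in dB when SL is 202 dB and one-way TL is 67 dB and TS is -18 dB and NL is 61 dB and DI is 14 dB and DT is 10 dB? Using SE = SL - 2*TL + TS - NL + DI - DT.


SE = SL - 2*TL + TS - NL + DI - DT = 202 - 2*67 + (-18) - 61 + 14 - 10 = -7

-7 dB


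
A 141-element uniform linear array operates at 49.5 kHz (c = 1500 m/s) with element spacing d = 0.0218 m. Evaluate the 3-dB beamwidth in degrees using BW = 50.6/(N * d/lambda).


0.5 deg


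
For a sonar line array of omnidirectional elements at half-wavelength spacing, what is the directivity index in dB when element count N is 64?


DI = 10*log10(64) = 18.06

18.06 dB


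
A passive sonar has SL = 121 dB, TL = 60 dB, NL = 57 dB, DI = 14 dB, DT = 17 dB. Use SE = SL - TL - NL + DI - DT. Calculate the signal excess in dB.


SE = SL - TL - NL + DI - DT = 121 - 60 - 57 + 14 - 17 = 1

1 dB


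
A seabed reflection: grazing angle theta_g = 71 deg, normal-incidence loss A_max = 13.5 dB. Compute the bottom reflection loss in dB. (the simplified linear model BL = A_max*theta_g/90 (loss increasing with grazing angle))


BL = A_max * theta_g / 90 = 13.5 * 71 / 90 = 10.65

10.65 dB


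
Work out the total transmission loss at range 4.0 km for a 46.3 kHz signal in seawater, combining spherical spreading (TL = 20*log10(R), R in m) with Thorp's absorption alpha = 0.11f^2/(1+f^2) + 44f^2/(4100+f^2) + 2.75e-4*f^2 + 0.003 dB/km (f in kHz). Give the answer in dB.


Step 1 (Thorp): alpha = 0.11*2143.69/(1+2143.69) + 44*2143.69/(4100+2143.69) + 2.75e-4*2143.69 + 0.003 = 15.8093 dB/km
Step 2: TL_spread = 20*log10(4000) = 72.04 dB
Step 3: TL_abs = alpha*R = 15.8093 * 4.0 = 63.24 dB
Step 4: TL_total = 72.04 + 63.24 = 135.28

135.28 dB


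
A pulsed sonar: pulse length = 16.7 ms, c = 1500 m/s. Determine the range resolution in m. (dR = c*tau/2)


dR = c*tau/2 = 1500 * 16.7e-3 / 2 = 12.525

12.525 m


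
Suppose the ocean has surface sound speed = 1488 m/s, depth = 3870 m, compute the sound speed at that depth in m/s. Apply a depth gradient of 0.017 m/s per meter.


c = 1488 + 0.017 * 3870 = 1553.79

1553.79 m/s


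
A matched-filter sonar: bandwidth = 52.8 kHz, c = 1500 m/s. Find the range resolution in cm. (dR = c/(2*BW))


dR = c/(2*BW) = 1500 / (2 * 52.8e3) = 0.0142 m = 1.42 cm

1.42 cm


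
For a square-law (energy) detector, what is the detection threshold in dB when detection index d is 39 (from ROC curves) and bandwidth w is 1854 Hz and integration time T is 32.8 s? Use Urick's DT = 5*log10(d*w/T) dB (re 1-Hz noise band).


DT = 5*log10(d*w/T) = 5*log10(39 * 1854 / 32.8) = 5*log10(2204.45) = 16.72

16.72 dB


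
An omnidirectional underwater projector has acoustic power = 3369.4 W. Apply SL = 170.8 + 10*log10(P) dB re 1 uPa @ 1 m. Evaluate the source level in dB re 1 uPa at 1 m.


206.08 dB


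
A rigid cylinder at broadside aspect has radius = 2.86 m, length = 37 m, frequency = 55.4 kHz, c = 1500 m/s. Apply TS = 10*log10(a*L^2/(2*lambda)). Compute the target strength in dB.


48.59 dB


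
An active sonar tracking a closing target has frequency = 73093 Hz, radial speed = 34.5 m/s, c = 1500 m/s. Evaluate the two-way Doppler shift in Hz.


3362.28 Hz


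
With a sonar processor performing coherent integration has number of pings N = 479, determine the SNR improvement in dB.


26.8 dB


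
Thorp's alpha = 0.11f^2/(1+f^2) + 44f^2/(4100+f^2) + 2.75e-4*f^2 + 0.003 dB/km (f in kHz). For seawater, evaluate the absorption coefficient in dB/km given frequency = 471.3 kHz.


f^2 = 222123.69
alpha = 0.11*222123.69/(1+222123.69) + 44*222123.69/(4100+222123.69) + 2.75e-4*222123.69 + 0.003 = 104.4

104.4 dB/km


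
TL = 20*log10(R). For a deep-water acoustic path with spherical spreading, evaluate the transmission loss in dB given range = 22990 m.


87.23 dB


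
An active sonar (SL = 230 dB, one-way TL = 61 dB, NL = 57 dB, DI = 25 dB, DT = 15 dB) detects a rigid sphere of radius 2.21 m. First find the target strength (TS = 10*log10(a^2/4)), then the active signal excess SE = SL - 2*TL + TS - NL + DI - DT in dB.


Step 1: TS = 10*log10(2.21^2/4) = 0.87 dB
Step 2: SE = SL - 2*TL + TS - NL + DI - DT = 230 - 2*61 + (0.87) - 57 + 25 - 15 = 61.87

61.87 dB


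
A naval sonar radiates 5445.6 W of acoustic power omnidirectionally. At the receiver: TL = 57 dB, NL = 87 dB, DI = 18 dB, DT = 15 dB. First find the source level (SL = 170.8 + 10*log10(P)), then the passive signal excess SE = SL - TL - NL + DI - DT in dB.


Step 1: SL = 170.8 + 10*log10(5445.6) = 208.16 dB
Step 2: SE = SL - TL - NL + DI - DT = 208.16 - 57 - 87 + 18 - 15 = 67.16

67.16 dB


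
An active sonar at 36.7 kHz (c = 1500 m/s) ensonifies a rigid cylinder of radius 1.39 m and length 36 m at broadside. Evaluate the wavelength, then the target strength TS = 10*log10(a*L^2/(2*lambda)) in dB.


Step 1: lambda = c/f = 1500/36700 = 0.04087 m
Step 2: TS = 10*log10(a*L^2/(2*lambda)) = 10*log10(1.39*36^2/(2*0.04087)) = 43.43

43.43 dB


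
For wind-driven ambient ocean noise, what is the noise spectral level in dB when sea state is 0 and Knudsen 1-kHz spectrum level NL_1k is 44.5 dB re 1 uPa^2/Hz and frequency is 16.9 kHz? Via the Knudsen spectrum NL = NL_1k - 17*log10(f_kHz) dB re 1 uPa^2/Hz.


23.63 dB


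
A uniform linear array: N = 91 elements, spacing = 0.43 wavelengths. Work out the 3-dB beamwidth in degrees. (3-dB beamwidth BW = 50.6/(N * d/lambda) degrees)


1.29 deg


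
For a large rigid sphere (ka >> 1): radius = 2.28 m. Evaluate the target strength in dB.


TS = 10*log10(2.28^2 / 4) = 10*log10(1.2996) = 1.14

1.14 dB


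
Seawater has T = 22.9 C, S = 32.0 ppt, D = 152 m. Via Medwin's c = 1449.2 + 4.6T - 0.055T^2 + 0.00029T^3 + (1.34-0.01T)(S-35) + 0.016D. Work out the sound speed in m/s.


c = 1449.2 + 4.6*22.9 - 0.055*22.9^2 + 0.00029*22.9^3 + (1.34 - 0.01*22.9)*(32.0 - 35) + 0.016*152 = 1528.28

1528.28 m/s


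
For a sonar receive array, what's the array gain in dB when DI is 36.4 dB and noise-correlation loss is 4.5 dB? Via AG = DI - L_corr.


AG = DI - L_corr = 36.4 - 4.5 = 31.9

31.9 dB


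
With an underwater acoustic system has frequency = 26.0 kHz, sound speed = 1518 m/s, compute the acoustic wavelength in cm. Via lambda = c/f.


lambda = c/f = 1518 / 26000 = 0.0584 m = 5.84 cm

5.84 cm


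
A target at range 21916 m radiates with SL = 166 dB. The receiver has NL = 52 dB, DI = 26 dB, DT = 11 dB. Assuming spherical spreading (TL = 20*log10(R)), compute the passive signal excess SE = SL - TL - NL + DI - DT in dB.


Step 1: TL = 20*log10(21916) = 86.82 dB
Step 2: SE = 166 - 86.82 - 52 + 26 - 11 = 42.18

42.18 dB


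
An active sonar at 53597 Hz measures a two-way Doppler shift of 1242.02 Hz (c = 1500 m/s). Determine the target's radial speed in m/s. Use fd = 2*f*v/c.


From fd = 2*f*v/c, v = c*fd/(2*f) = 1500 * 1242.02 / (2*53597) = 17.38

17.38 m/s


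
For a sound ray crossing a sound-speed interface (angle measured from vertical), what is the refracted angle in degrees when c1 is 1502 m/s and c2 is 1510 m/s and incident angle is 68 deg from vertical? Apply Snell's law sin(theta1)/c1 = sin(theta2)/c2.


sin(theta2) = (c2/c1)*sin(theta1) = (1510/1502)*sin(68 deg) = 0.93212
theta2 = arcsin(0.93212) = 68.77

68.77 deg


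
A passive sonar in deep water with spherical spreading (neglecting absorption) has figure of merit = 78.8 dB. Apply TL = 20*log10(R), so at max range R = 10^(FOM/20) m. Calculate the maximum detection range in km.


At max range FOM = TL, so 20*log10(R) = 78.8
R = 10^(78.8/20) = 8709.64 m = 8.71 km

8.71 km


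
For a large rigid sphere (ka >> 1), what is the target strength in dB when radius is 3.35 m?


4.48 dB


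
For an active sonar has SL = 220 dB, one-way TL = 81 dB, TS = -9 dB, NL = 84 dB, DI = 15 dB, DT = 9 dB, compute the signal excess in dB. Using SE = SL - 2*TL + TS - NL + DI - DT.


SE = SL - 2*TL + TS - NL + DI - DT = 220 - 2*81 + (-9) - 84 + 15 - 9 = -29

-29 dB


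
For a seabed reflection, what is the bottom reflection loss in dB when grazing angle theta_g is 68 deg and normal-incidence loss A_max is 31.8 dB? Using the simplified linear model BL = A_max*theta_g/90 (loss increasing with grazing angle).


24.03 dB
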